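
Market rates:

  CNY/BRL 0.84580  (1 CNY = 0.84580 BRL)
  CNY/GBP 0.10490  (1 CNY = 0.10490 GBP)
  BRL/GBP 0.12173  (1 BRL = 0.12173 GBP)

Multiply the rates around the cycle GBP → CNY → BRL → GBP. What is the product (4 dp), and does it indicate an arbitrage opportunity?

0.9815 (arbitrage exists)

Around GBP → CNY → BRL → GBP: 1 ÷ 0.10490 × 0.84580 × 0.12173 = 0.981499
Product < 1; profitable direction is GBP → BRL → CNY → GBP.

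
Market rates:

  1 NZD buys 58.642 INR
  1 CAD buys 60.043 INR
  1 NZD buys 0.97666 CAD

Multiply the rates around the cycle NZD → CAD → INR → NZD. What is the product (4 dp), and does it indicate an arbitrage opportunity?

Around NZD → CAD → INR → NZD: 1 × 0.97666 × 60.043 ÷ 58.642 = 0.999993
Product ≈ 1 (deviation 0.001%, within rounding noise).

1.0000 (no arbitrage)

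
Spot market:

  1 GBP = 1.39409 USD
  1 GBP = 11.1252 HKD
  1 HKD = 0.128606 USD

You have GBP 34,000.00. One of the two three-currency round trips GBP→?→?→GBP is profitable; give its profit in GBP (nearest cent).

Profitable loop is GBP → HKD → USD → GBP:
GBP 34,000.00 × 11.1252 = HKD 378,256.80
HKD 378,256.80 × 0.128606 = USD 48,646.09
USD 48,646.09 ÷ 1.39409 = GBP 34,894.51
Profit = GBP 34,894.51 − GBP 34,000.00

Profit: GBP 894.51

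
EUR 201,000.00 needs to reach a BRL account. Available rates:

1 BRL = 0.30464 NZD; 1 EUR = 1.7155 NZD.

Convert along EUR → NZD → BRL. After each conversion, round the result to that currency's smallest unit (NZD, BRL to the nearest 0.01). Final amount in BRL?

BRL 1,131,878.61

EUR 201,000.00 × 1.7155 = NZD 344,815.50
NZD 344,815.50 ÷ 0.30464 = BRL 1,131,878.61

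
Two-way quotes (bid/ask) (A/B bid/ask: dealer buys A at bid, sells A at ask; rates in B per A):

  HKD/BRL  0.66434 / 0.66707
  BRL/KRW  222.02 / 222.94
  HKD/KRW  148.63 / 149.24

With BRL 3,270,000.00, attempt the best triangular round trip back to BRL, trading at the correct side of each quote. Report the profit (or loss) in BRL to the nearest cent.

Net result: BRL -1,903.86 (no profitable arbitrage after spreads)

Best loop BRL → HKD → KRW → BRL:
BRL 3,270,000.00 ÷ 0.66707 (buy HKD at ask) = HKD 4,902,034.27
HKD 4,902,034.27 × 148.63 (sell HKD at bid) = KRW 728,589,353
KRW 728,589,353 ÷ 222.94 (buy BRL at ask) = BRL 3,268,096.14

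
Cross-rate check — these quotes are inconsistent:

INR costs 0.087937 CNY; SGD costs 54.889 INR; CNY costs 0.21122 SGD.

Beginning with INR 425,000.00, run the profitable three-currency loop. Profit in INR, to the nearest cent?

Profitable loop is INR → CNY → SGD → INR:
INR 425,000.00 × 0.087937 = CNY 37,373.22
CNY 37,373.22 × 0.21122 = SGD 7,893.97
SGD 7,893.97 × 54.889 = INR 433,292.26
Profit = INR 433,292.26 − INR 425,000.00

Profit: INR 8,292.26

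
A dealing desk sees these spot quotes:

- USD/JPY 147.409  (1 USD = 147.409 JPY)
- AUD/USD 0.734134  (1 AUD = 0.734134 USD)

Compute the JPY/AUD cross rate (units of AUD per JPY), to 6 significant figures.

1 JPY ÷ 147.409 = 0.00678385 USD
0.00678385 USD ÷ 0.734134 = 0.00924061 AUD

JPY/AUD = 0.00924061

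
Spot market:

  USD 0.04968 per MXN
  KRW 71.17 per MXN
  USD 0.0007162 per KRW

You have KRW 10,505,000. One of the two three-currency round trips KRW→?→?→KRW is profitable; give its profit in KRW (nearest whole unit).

Profitable loop is KRW → USD → MXN → KRW:
KRW 10,505,000 × 0.0007162 = USD 7,523.68
USD 7,523.68 ÷ 0.04968 = MXN 151,442.85
MXN 151,442.85 × 71.17 = KRW 10,778,188
Profit = KRW 10,778,188 − KRW 10,505,000

Profit: KRW 273,188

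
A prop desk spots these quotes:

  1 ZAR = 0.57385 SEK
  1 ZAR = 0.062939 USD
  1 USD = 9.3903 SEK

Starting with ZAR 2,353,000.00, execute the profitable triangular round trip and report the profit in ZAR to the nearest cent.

Profitable loop is ZAR → USD → SEK → ZAR:
ZAR 2,353,000.00 × 0.062939 = USD 148,095.47
USD 148,095.47 × 9.3903 = SEK 1,390,660.86
SEK 1,390,660.86 ÷ 0.57385 = ZAR 2,423,387.41
Profit = ZAR 2,423,387.41 − ZAR 2,353,000.00

Profit: ZAR 70,387.41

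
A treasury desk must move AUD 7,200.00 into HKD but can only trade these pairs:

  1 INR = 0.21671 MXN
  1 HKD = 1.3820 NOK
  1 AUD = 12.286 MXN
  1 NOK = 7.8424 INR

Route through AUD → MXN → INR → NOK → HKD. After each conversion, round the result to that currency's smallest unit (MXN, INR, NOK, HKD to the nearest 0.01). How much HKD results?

HKD 37,662.32

AUD 7,200.00 × 12.286 = MXN 88,459.20
MXN 88,459.20 ÷ 0.21671 = INR 408,191.59
INR 408,191.59 ÷ 7.8424 = NOK 52,049.32
NOK 52,049.32 ÷ 1.3820 = HKD 37,662.32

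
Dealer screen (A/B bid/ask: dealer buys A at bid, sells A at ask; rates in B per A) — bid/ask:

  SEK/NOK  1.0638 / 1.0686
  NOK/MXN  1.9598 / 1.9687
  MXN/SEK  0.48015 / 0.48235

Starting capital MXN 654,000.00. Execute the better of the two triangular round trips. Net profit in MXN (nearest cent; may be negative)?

Best loop MXN → SEK → NOK → MXN:
MXN 654,000.00 × 0.48015 (sell MXN at bid) = SEK 314,018.10
SEK 314,018.10 × 1.0638 (sell SEK at bid) = NOK 334,052.45
NOK 334,052.45 × 1.9598 (sell NOK at bid) = MXN 654,676.00

Net profit: MXN 676.00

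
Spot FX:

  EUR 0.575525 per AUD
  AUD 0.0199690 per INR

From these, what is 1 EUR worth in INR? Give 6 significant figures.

1 EUR ÷ 0.575525 = 1.73754 AUD
1.73754 AUD ÷ 0.0199690 = 87.0121 INR

EUR/INR = 87.0121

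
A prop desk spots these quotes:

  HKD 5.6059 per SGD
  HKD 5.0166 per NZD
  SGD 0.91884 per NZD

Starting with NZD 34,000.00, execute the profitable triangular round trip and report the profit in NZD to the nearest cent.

Profit: NZD 910.39

Profitable loop is NZD → SGD → HKD → NZD:
NZD 34,000.00 × 0.91884 = SGD 31,240.56
SGD 31,240.56 × 5.6059 = HKD 175,131.46
HKD 175,131.46 ÷ 5.0166 = NZD 34,910.39
Profit = NZD 34,910.39 − NZD 34,000.00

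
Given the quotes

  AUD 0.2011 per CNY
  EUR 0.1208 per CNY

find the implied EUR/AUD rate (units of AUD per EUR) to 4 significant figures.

EUR/AUD = 1.665

1 EUR ÷ 0.1208 = 8.27815 CNY
8.27815 CNY × 0.2011 = 1.66474 AUD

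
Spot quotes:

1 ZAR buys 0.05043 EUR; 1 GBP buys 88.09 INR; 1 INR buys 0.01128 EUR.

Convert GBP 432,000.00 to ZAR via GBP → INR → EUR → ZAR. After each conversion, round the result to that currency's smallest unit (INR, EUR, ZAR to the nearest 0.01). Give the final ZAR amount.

ZAR 8,511,977.99

GBP 432,000.00 × 88.09 = INR 38,054,880.00
INR 38,054,880.00 × 0.01128 = EUR 429,259.05
EUR 429,259.05 ÷ 0.05043 = ZAR 8,511,977.99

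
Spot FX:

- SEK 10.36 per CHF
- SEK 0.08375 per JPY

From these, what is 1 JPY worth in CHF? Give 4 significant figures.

JPY/CHF = 0.008084

1 JPY × 0.08375 = 0.08375 SEK
0.08375 SEK ÷ 10.36 = 0.00808398 CHF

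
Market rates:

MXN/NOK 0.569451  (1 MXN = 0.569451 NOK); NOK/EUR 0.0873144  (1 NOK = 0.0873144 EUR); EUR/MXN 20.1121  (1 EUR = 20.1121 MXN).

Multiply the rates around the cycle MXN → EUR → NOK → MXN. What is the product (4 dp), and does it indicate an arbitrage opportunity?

Around MXN → EUR → NOK → MXN: 1 ÷ 20.1121 ÷ 0.0873144 ÷ 0.569451 = 1.000001
Product ≈ 1 (deviation 0.000%, within rounding noise).

1.0000 (no arbitrage)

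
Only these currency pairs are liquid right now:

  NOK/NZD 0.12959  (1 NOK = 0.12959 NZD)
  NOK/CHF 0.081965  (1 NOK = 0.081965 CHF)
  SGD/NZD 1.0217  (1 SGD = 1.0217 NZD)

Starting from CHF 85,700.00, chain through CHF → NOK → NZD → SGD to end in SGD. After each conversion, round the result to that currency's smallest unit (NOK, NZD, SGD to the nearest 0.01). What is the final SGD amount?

CHF 85,700.00 ÷ 0.081965 = NOK 1,045,568.23
NOK 1,045,568.23 × 0.12959 = NZD 135,495.19
NZD 135,495.19 ÷ 1.0217 = SGD 132,617.39

SGD 132,617.39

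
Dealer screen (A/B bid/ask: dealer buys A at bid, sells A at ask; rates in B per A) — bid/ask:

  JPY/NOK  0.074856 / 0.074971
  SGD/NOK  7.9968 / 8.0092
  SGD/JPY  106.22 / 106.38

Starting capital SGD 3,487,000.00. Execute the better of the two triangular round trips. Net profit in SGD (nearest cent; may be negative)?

Net profit: SGD 9,349.93

Best loop SGD → NOK → JPY → SGD:
SGD 3,487,000.00 × 7.9968 (sell SGD at bid) = NOK 27,884,841.60
NOK 27,884,841.60 ÷ 0.074971 (buy JPY at ask) = JPY 371,941,705
JPY 371,941,705 ÷ 106.38 (buy SGD at ask) = SGD 3,496,349.93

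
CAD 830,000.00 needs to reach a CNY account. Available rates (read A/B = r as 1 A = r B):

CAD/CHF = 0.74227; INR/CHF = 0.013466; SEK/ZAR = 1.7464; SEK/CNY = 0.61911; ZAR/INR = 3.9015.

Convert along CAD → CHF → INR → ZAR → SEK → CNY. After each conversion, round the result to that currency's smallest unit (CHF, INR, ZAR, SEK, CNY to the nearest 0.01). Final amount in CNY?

CAD 830,000.00 × 0.74227 = CHF 616,084.10
CHF 616,084.10 ÷ 0.013466 = INR 45,751,084.21
INR 45,751,084.21 ÷ 3.9015 = ZAR 11,726,537.03
ZAR 11,726,537.03 ÷ 1.7464 = SEK 6,714,691.38
SEK 6,714,691.38 × 0.61911 = CNY 4,157,132.58

CNY 4,157,132.58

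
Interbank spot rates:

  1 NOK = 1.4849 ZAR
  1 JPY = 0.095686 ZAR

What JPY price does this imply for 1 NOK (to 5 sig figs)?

1 NOK × 1.4849 = 1.4849 ZAR
1.4849 ZAR ÷ 0.095686 = 15.5185 JPY

NOK/JPY = 15.518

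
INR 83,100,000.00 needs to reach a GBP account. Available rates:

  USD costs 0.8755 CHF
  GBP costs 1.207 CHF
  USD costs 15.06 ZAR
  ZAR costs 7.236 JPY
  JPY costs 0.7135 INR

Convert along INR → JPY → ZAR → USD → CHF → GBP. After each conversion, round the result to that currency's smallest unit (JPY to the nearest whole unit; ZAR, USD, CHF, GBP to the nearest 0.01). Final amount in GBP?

INR 83,100,000.00 ÷ 0.7135 = JPY 116,468,115
JPY 116,468,115 ÷ 7.236 = ZAR 16,095,648.84
ZAR 16,095,648.84 ÷ 15.06 = USD 1,068,768.18
USD 1,068,768.18 × 0.8755 = CHF 935,706.54
CHF 935,706.54 ÷ 1.207 = GBP 775,233.26

GBP 775,233.26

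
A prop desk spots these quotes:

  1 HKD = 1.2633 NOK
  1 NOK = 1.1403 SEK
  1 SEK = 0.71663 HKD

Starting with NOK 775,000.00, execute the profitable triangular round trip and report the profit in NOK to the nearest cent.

Profit: NOK 25,059.54

Profitable loop is NOK → SEK → HKD → NOK:
NOK 775,000.00 × 1.1403 = SEK 883,732.50
SEK 883,732.50 × 0.71663 = HKD 633,309.22
HKD 633,309.22 × 1.2633 = NOK 800,059.54
Profit = NOK 800,059.54 − NOK 775,000.00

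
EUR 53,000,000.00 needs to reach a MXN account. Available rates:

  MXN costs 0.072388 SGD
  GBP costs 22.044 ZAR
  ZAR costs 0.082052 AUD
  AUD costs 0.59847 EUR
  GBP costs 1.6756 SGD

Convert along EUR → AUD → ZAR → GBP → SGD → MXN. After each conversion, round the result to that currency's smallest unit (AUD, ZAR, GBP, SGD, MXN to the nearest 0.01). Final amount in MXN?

EUR 53,000,000.00 ÷ 0.59847 = AUD 88,559,159.19
AUD 88,559,159.19 ÷ 0.082052 = ZAR 1,079,305,308.71
ZAR 1,079,305,308.71 ÷ 22.044 = GBP 48,961,409.40
GBP 48,961,409.40 × 1.6756 = SGD 82,039,737.59
SGD 82,039,737.59 ÷ 0.072388 = MXN 1,133,333,392.14

MXN 1,133,333,392.14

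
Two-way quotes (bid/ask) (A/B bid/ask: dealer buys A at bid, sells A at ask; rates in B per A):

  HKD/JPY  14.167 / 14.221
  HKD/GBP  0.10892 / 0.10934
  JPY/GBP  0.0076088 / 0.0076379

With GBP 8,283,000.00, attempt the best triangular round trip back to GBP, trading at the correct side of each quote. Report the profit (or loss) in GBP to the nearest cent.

Best loop GBP → JPY → HKD → GBP:
GBP 8,283,000.00 ÷ 0.0076379 (buy JPY at ask) = JPY 1,084,460,388
JPY 1,084,460,388 ÷ 14.221 (buy HKD at ask) = HKD 76,257,674.45
HKD 76,257,674.45 × 0.10892 (sell HKD at bid) = GBP 8,305,985.90

Net profit: GBP 22,985.90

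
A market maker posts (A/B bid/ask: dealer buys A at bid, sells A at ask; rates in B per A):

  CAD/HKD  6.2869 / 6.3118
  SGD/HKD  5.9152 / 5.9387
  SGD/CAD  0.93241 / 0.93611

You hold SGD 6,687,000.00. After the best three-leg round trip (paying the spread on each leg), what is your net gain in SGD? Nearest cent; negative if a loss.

Net profit: SGD 7,538.49

Best loop SGD → HKD → CAD → SGD:
SGD 6,687,000.00 × 5.9152 (sell SGD at bid) = HKD 39,554,942.40
HKD 39,554,942.40 ÷ 6.3118 (buy CAD at ask) = CAD 6,266,824.42
CAD 6,266,824.42 ÷ 0.93611 (buy SGD at ask) = SGD 6,694,538.49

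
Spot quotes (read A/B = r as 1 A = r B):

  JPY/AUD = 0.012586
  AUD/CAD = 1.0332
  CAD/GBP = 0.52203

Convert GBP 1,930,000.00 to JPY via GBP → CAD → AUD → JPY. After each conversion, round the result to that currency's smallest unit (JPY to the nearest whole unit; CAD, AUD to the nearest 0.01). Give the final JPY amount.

JPY 284,308,420

GBP 1,930,000.00 ÷ 0.52203 = CAD 3,697,105.53
CAD 3,697,105.53 ÷ 1.0332 = AUD 3,578,305.78
AUD 3,578,305.78 ÷ 0.012586 = JPY 284,308,420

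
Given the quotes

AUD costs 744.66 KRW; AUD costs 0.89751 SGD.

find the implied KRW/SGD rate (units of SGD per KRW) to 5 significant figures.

KRW/SGD = 0.0012053

1 KRW ÷ 744.66 = 0.00134289 AUD
0.00134289 AUD × 0.89751 = 0.00120526 SGD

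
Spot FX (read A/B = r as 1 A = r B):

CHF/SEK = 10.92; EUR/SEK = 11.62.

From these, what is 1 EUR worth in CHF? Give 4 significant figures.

1 EUR × 11.62 = 11.62 SEK
11.62 SEK ÷ 10.92 = 1.0641 CHF

EUR/CHF = 1.064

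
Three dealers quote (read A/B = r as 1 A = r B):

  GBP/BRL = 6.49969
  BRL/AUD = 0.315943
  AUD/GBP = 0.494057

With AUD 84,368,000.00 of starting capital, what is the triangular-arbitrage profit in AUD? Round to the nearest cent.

Profitable loop is AUD → GBP → BRL → AUD:
AUD 84,368,000.00 × 0.494057 = GBP 41,682,600.98
GBP 41,682,600.98 × 6.49969 = BRL 270,923,984.74
BRL 270,923,984.74 × 0.315943 = AUD 85,596,536.51
Profit = AUD 85,596,536.51 − AUD 84,368,000.00

Profit: AUD 1,228,536.51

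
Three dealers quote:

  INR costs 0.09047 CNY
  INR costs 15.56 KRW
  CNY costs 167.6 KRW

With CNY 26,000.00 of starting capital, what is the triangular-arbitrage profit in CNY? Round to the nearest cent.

Profit: CNY 681.14

Profitable loop is CNY → INR → KRW → CNY:
CNY 26,000.00 ÷ 0.09047 = INR 287,388.08
INR 287,388.08 × 15.56 = KRW 4,471,759
KRW 4,471,759 ÷ 167.6 = CNY 26,681.14
Profit = CNY 26,681.14 − CNY 26,000.00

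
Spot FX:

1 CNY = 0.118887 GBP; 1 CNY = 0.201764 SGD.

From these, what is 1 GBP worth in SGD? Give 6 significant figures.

GBP/SGD = 1.69711

1 GBP ÷ 0.118887 = 8.41135 CNY
8.41135 CNY × 0.201764 = 1.69711 SGD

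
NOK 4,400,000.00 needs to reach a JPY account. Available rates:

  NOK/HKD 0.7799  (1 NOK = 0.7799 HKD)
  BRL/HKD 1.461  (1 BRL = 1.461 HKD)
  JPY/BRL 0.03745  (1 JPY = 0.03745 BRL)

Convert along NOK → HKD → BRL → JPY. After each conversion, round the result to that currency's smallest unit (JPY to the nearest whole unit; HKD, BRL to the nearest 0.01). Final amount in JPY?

NOK 4,400,000.00 × 0.7799 = HKD 3,431,560.00
HKD 3,431,560.00 ÷ 1.461 = BRL 2,348,774.81
BRL 2,348,774.81 ÷ 0.03745 = JPY 62,717,618

JPY 62,717,618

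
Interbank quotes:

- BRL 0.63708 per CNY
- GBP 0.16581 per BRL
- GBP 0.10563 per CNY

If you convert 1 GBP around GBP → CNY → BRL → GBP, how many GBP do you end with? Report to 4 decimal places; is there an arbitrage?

Around GBP → CNY → BRL → GBP: 1 ÷ 0.10563 × 0.63708 × 0.16581 = 1.000040
Product ≈ 1 (deviation 0.004%, within rounding noise).

1.0000 (no arbitrage)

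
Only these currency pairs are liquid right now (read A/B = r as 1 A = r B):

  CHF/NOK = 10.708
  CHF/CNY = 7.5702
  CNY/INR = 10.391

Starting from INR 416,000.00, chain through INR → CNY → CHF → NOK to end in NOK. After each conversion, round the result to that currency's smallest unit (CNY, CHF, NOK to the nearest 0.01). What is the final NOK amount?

NOK 56,628.72

INR 416,000.00 ÷ 10.391 = CNY 40,034.65
CNY 40,034.65 ÷ 7.5702 = CHF 5,288.45
CHF 5,288.45 × 10.708 = NOK 56,628.72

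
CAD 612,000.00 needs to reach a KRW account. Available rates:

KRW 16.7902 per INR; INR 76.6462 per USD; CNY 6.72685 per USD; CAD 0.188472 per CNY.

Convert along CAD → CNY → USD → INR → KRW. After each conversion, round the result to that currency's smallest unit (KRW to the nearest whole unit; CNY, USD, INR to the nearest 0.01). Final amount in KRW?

KRW 621,211,282

CAD 612,000.00 ÷ 0.188472 = CNY 3,247,166.69
CNY 3,247,166.69 ÷ 6.72685 = USD 482,717.27
USD 482,717.27 × 76.6462 = INR 36,998,444.42
INR 36,998,444.42 × 16.7902 = KRW 621,211,282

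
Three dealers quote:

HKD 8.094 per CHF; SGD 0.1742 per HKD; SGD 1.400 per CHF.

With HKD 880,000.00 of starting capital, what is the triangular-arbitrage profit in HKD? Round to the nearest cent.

Profit: HKD 6,269.87

Profitable loop is HKD → SGD → CHF → HKD:
HKD 880,000.00 × 0.1742 = SGD 153,296.00
SGD 153,296.00 ÷ 1.400 = CHF 109,497.14
CHF 109,497.14 × 8.094 = HKD 886,269.87
Profit = HKD 886,269.87 − HKD 880,000.00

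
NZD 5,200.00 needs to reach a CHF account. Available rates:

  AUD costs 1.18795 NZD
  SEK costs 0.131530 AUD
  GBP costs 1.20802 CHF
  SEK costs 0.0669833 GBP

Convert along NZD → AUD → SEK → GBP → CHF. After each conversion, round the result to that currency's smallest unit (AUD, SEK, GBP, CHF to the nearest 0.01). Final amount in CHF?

NZD 5,200.00 ÷ 1.18795 = AUD 4,377.29
AUD 4,377.29 ÷ 0.131530 = SEK 33,279.78
SEK 33,279.78 × 0.0669833 = GBP 2,229.19
GBP 2,229.19 × 1.20802 = CHF 2,692.91

CHF 2,692.91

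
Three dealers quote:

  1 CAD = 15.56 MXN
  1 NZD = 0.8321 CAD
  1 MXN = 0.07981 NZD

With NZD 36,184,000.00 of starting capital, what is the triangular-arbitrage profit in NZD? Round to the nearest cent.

Profit: NZD 1,206,304.35

Profitable loop is NZD → CAD → MXN → NZD:
NZD 36,184,000.00 × 0.8321 = CAD 30,108,706.40
CAD 30,108,706.40 × 15.56 = MXN 468,491,471.58
MXN 468,491,471.58 × 0.07981 = NZD 37,390,304.35
Profit = NZD 37,390,304.35 − NZD 36,184,000.00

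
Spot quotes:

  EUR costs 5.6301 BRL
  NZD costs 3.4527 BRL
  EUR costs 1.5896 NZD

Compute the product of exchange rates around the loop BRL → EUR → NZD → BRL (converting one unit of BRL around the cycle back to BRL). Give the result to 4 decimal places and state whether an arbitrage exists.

Around BRL → EUR → NZD → BRL: 1 ÷ 5.6301 × 1.5896 × 3.4527 = 0.974834
Product < 1; profitable direction is BRL → NZD → EUR → BRL.

0.9748 (arbitrage exists)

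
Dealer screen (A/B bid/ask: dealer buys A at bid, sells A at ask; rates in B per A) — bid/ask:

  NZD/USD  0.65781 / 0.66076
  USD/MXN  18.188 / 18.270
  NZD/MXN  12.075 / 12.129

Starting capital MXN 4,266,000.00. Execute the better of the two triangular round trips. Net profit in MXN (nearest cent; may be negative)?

Best loop MXN → USD → NZD → MXN:
MXN 4,266,000.00 ÷ 18.270 (buy USD at ask) = USD 233,497.54
USD 233,497.54 ÷ 0.66076 (buy NZD at ask) = NZD 353,377.23
NZD 353,377.23 × 12.075 (sell NZD at bid) = MXN 4,267,030.02

Net profit: MXN 1,030.02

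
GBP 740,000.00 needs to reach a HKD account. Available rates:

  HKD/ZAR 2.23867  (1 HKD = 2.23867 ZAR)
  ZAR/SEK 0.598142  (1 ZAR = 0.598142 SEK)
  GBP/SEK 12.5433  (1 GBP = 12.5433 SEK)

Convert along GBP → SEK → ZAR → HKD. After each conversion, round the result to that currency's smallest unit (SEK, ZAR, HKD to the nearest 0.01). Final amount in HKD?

GBP 740,000.00 × 12.5433 = SEK 9,282,042.00
SEK 9,282,042.00 ÷ 0.598142 = ZAR 15,518,124.46
ZAR 15,518,124.46 ÷ 2.23867 = HKD 6,931,849.92

HKD 6,931,849.92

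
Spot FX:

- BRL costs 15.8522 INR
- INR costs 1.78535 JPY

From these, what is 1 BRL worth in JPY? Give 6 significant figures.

1 BRL × 15.8522 = 15.8522 INR
15.8522 INR × 1.78535 = 28.3017 JPY

BRL/JPY = 28.3017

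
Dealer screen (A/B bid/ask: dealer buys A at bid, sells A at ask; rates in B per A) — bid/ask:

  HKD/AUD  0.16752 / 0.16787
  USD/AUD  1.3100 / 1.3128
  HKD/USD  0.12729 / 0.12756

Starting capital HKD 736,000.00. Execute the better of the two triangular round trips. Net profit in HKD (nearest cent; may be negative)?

Best loop HKD → AUD → USD → HKD:
HKD 736,000.00 × 0.16752 (sell HKD at bid) = AUD 123,294.72
AUD 123,294.72 ÷ 1.3128 (buy USD at ask) = USD 93,917.37
USD 93,917.37 ÷ 0.12756 (buy HKD at ask) = HKD 736,260.33

Net profit: HKD 260.33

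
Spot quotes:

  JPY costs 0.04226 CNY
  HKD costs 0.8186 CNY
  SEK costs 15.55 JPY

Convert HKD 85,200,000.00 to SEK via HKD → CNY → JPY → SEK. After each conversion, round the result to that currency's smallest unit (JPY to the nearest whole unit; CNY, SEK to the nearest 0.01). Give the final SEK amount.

SEK 106,133,246.50

HKD 85,200,000.00 × 0.8186 = CNY 69,744,720.00
CNY 69,744,720.00 ÷ 0.04226 = JPY 1,650,371,983
JPY 1,650,371,983 ÷ 15.55 = SEK 106,133,246.50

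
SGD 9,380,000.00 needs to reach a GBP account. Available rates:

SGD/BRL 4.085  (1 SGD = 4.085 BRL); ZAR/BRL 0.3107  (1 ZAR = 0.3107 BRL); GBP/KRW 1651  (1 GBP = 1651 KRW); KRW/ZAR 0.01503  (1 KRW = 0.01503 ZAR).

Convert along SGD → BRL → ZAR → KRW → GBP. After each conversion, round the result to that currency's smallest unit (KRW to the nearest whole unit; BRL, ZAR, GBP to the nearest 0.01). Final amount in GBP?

GBP 4,969,899.33

SGD 9,380,000.00 × 4.085 = BRL 38,317,300.00
BRL 38,317,300.00 ÷ 0.3107 = ZAR 123,325,716.12
ZAR 123,325,716.12 ÷ 0.01503 = KRW 8,205,303,800
KRW 8,205,303,800 ÷ 1651 = GBP 4,969,899.33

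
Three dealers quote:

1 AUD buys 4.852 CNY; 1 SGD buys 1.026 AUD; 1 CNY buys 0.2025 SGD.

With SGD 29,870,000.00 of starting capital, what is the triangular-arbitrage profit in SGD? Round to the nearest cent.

Profit: SGD 241,223.55

Profitable loop is SGD → AUD → CNY → SGD:
SGD 29,870,000.00 × 1.026 = AUD 30,646,620.00
AUD 30,646,620.00 × 4.852 = CNY 148,697,400.24
CNY 148,697,400.24 × 0.2025 = SGD 30,111,223.55
Profit = SGD 30,111,223.55 − SGD 29,870,000.00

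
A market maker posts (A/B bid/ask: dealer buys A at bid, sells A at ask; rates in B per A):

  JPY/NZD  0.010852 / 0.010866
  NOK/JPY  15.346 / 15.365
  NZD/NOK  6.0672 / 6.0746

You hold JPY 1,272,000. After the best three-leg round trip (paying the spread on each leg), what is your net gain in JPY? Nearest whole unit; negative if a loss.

Best loop JPY → NZD → NOK → JPY:
JPY 1,272,000 × 0.010852 (sell JPY at bid) = NZD 13,803.74
NZD 13,803.74 × 6.0672 (sell NZD at bid) = NOK 83,750.08
NOK 83,750.08 × 15.346 (sell NOK at bid) = JPY 1,285,229

Net profit: JPY 13,229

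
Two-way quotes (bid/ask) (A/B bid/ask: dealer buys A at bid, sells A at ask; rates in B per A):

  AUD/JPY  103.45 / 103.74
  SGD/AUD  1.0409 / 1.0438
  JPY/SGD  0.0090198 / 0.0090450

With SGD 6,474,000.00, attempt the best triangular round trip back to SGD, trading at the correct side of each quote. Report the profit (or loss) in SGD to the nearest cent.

Best loop SGD → JPY → AUD → SGD:
SGD 6,474,000.00 ÷ 0.0090450 (buy JPY at ask) = JPY 715,754,561
JPY 715,754,561 ÷ 103.74 (buy AUD at ask) = AUD 6,899,504.15
AUD 6,899,504.15 ÷ 1.0438 (buy SGD at ask) = SGD 6,609,986.73

Net profit: SGD 135,986.73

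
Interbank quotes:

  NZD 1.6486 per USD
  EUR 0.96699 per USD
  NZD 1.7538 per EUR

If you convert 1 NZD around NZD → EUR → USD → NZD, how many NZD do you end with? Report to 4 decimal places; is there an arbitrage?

Around NZD → EUR → USD → NZD: 1 ÷ 1.7538 ÷ 0.96699 × 1.6486 = 0.972105
Product < 1; profitable direction is NZD → USD → EUR → NZD.

0.9721 (arbitrage exists)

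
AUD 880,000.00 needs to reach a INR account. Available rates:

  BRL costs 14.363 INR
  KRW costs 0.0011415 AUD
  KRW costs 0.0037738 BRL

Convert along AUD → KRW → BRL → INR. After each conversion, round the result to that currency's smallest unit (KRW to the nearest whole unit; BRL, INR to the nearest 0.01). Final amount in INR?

AUD 880,000.00 ÷ 0.0011415 = KRW 770,915,462
KRW 770,915,462 × 0.0037738 = BRL 2,909,280.77
BRL 2,909,280.77 × 14.363 = INR 41,785,999.70

INR 41,785,999.70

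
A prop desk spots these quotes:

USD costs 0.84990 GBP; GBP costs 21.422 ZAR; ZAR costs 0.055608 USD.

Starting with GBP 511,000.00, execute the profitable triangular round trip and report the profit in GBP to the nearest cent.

Profit: GBP 6,351.87

Profitable loop is GBP → ZAR → USD → GBP:
GBP 511,000.00 × 21.422 = ZAR 10,946,642.00
ZAR 10,946,642.00 × 0.055608 = USD 608,720.87
USD 608,720.87 × 0.84990 = GBP 517,351.87
Profit = GBP 517,351.87 − GBP 511,000.00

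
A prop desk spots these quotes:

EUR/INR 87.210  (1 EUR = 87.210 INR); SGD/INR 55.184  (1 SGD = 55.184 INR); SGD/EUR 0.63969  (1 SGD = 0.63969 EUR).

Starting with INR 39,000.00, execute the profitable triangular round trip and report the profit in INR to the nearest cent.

Profitable loop is INR → SGD → EUR → INR:
INR 39,000.00 ÷ 55.184 = SGD 706.73
SGD 706.73 × 0.63969 = EUR 452.09
EUR 452.09 × 87.210 = INR 39,426.41
Profit = INR 39,426.41 − INR 39,000.00

Profit: INR 426.41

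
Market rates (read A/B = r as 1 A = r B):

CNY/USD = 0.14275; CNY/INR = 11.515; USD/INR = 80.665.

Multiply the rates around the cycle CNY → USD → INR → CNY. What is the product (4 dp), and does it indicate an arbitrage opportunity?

Around CNY → USD → INR → CNY: 1 × 0.14275 × 80.665 ÷ 11.515 = 0.999994
Product ≈ 1 (deviation 0.001%, within rounding noise).

1.0000 (no arbitrage)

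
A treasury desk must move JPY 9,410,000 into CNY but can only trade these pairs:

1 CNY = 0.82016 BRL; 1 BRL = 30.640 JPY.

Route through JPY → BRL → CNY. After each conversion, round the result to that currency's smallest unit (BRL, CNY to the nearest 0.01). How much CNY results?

CNY 374,457.28

JPY 9,410,000 ÷ 30.640 = BRL 307,114.88
BRL 307,114.88 ÷ 0.82016 = CNY 374,457.28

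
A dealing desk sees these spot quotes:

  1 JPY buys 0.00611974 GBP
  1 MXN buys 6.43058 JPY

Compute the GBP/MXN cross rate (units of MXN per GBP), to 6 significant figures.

1 GBP ÷ 0.00611974 = 163.406 JPY
163.406 JPY ÷ 6.43058 = 25.4107 MXN

GBP/MXN = 25.4107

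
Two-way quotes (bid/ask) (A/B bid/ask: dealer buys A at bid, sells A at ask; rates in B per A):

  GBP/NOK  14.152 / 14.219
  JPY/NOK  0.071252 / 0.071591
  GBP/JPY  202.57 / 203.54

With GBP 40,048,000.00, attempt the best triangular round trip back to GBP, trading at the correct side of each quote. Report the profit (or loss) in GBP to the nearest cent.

Net profit: GBP 604,191.75

Best loop GBP → JPY → NOK → GBP:
GBP 40,048,000.00 × 202.57 (sell GBP at bid) = JPY 8,112,523,360
JPY 8,112,523,360 × 0.071252 (sell JPY at bid) = NOK 578,033,514.45
NOK 578,033,514.45 ÷ 14.219 (buy GBP at ask) = GBP 40,652,191.75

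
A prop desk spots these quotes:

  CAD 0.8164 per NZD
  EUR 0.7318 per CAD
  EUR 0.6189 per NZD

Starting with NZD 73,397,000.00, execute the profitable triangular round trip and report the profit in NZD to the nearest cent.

Profitable loop is NZD → EUR → CAD → NZD:
NZD 73,397,000.00 × 0.6189 = EUR 45,425,403.30
EUR 45,425,403.30 ÷ 0.7318 = CAD 62,073,521.86
CAD 62,073,521.86 ÷ 0.8164 = NZD 76,033,221.29
Profit = NZD 76,033,221.29 − NZD 73,397,000.00

Profit: NZD 2,636,221.29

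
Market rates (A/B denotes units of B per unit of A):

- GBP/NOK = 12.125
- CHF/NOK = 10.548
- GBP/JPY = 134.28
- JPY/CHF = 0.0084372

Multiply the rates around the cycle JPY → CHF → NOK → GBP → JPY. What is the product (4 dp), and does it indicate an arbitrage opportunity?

0.9856 (arbitrage exists)

Around JPY → CHF → NOK → GBP → JPY: 1 × 0.0084372 × 10.548 ÷ 12.125 × 134.28 = 0.985594
Product < 1; profitable direction is JPY → GBP → NOK → CHF → JPY.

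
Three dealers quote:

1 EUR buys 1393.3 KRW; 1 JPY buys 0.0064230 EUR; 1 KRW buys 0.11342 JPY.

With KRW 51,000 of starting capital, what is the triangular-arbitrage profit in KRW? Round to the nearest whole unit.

Profit: KRW 766

Profitable loop is KRW → JPY → EUR → KRW:
KRW 51,000 × 0.11342 = JPY 5,784
JPY 5,784 × 0.0064230 = EUR 37.15
EUR 37.15 × 1393.3 = KRW 51,766
Profit = KRW 51,766 − KRW 51,000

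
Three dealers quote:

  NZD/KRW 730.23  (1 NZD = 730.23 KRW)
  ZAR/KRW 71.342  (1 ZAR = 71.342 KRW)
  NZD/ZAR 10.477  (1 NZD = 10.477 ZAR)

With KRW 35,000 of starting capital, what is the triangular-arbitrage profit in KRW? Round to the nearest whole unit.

Profitable loop is KRW → NZD → ZAR → KRW:
KRW 35,000 ÷ 730.23 = NZD 47.93
NZD 47.93 × 10.477 = ZAR 502.16
ZAR 502.16 × 71.342 = KRW 35,825
Profit = KRW 35,825 − KRW 35,000

Profit: KRW 825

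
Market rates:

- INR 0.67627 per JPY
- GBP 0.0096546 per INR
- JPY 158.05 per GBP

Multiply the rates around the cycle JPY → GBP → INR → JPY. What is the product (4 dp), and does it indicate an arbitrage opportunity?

Around JPY → GBP → INR → JPY: 1 ÷ 158.05 ÷ 0.0096546 ÷ 0.67627 = 0.969061
Product < 1; profitable direction is JPY → INR → GBP → JPY.

0.9691 (arbitrage exists)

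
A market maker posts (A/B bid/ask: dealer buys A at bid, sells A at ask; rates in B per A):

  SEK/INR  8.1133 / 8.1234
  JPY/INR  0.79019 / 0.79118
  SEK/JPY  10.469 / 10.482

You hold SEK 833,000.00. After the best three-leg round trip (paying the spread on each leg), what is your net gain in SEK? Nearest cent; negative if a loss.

Net profit: SEK 15,289.11

Best loop SEK → JPY → INR → SEK:
SEK 833,000.00 × 10.469 (sell SEK at bid) = JPY 8,720,677
JPY 8,720,677 × 0.79019 (sell JPY at bid) = INR 6,890,991.76
INR 6,890,991.76 ÷ 8.1234 (buy SEK at ask) = SEK 848,289.11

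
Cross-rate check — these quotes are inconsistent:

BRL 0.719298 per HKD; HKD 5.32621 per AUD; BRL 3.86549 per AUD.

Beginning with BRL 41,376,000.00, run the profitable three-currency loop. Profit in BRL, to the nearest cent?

Profit: BRL 371,062.19

Profitable loop is BRL → HKD → AUD → BRL:
BRL 41,376,000.00 ÷ 0.719298 = HKD 57,522,751.35
HKD 57,522,751.35 ÷ 5.32621 = AUD 10,799,940.55
AUD 10,799,940.55 × 3.86549 = BRL 41,747,062.19
Profit = BRL 41,747,062.19 − BRL 41,376,000.00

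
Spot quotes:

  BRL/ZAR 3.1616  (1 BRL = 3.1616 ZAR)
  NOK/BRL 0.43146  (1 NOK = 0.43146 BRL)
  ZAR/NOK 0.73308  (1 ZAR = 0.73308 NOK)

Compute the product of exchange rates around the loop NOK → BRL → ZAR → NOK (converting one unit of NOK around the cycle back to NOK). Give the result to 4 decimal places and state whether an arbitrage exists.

Around NOK → BRL → ZAR → NOK: 1 × 0.43146 × 3.1616 × 0.73308 = 0.999997
Product ≈ 1 (deviation 0.000%, within rounding noise).

1.0000 (no arbitrage)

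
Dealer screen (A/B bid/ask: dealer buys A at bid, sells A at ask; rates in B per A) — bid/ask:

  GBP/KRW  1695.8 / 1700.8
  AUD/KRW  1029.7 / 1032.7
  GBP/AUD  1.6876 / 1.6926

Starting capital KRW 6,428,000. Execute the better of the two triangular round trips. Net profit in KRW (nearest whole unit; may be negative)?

Net profit: KRW 139,542

Best loop KRW → GBP → AUD → KRW:
KRW 6,428,000 ÷ 1700.8 (buy GBP at ask) = GBP 3,779.40
GBP 3,779.40 × 1.6876 (sell GBP at bid) = AUD 6,378.11
AUD 6,378.11 × 1029.7 (sell AUD at bid) = KRW 6,567,542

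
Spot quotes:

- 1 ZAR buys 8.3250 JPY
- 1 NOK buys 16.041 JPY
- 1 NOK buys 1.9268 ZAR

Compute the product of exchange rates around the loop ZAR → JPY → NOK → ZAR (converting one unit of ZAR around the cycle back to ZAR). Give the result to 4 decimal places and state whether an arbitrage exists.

Around ZAR → JPY → NOK → ZAR: 1 × 8.3250 ÷ 16.041 × 1.9268 = 0.999976
Product ≈ 1 (deviation 0.002%, within rounding noise).

1.0000 (no arbitrage)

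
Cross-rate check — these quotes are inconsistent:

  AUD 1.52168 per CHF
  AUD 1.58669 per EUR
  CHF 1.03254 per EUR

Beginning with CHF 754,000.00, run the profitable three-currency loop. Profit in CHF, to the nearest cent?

Profitable loop is CHF → EUR → AUD → CHF:
CHF 754,000.00 ÷ 1.03254 = EUR 730,238.05
EUR 730,238.05 × 1.58669 = AUD 1,158,661.42
AUD 1,158,661.42 ÷ 1.52168 = CHF 761,435.66
Profit = CHF 761,435.66 − CHF 754,000.00

Profit: CHF 7,435.66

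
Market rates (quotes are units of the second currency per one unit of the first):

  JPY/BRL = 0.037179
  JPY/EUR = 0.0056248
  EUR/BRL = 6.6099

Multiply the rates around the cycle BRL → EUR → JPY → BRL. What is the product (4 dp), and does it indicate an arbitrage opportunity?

1.0000 (no arbitrage)

Around BRL → EUR → JPY → BRL: 1 ÷ 6.6099 ÷ 0.0056248 × 0.037179 = 0.999990
Product ≈ 1 (deviation 0.001%, within rounding noise).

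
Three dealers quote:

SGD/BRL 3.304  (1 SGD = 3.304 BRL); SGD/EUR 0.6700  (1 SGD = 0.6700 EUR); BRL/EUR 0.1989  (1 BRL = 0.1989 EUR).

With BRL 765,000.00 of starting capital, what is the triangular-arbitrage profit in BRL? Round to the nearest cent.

Profit: BRL 14,940.40

Profitable loop is BRL → SGD → EUR → BRL:
BRL 765,000.00 ÷ 3.304 = SGD 231,537.53
SGD 231,537.53 × 0.6700 = EUR 155,130.15
EUR 155,130.15 ÷ 0.1989 = BRL 779,940.40
Profit = BRL 779,940.40 − BRL 765,000.00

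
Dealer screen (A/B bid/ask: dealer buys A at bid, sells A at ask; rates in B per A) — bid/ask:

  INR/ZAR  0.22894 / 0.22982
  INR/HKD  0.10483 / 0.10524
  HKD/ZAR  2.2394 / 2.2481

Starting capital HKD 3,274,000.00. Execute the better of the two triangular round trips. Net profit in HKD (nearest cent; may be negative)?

Net profit: HKD 70,322.22

Best loop HKD → ZAR → INR → HKD:
HKD 3,274,000.00 × 2.2394 (sell HKD at bid) = ZAR 7,331,795.60
ZAR 7,331,795.60 ÷ 0.22982 (buy INR at ask) = INR 31,902,339.22
INR 31,902,339.22 × 0.10483 (sell INR at bid) = HKD 3,344,322.22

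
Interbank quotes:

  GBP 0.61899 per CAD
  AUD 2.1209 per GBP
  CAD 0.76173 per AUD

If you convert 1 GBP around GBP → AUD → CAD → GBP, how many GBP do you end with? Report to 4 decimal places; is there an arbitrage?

1.0000 (no arbitrage)

Around GBP → AUD → CAD → GBP: 1 × 2.1209 × 0.76173 × 0.61899 = 1.000011
Product ≈ 1 (deviation 0.001%, within rounding noise).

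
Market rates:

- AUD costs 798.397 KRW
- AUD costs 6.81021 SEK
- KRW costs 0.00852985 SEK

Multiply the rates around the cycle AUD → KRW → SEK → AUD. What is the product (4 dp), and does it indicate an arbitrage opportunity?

Around AUD → KRW → SEK → AUD: 1 × 798.397 × 0.00852985 ÷ 6.81021 = 1.000000
Product ≈ 1 (deviation 0.000%, within rounding noise).

1.0000 (no arbitrage)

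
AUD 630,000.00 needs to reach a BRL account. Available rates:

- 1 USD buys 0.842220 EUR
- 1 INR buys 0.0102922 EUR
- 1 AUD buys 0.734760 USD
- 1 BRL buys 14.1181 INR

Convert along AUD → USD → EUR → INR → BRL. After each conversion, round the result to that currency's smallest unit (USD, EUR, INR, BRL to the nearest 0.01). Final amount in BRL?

AUD 630,000.00 × 0.734760 = USD 462,898.80
USD 462,898.80 × 0.842220 = EUR 389,862.63
EUR 389,862.63 ÷ 0.0102922 = INR 37,879,426.17
INR 37,879,426.17 ÷ 14.1181 = BRL 2,683,039.94

BRL 2,683,039.94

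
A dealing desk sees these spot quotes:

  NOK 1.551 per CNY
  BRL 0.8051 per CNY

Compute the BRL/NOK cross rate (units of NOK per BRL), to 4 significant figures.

BRL/NOK = 1.926

1 BRL ÷ 0.8051 = 1.24208 CNY
1.24208 CNY × 1.551 = 1.92647 NOK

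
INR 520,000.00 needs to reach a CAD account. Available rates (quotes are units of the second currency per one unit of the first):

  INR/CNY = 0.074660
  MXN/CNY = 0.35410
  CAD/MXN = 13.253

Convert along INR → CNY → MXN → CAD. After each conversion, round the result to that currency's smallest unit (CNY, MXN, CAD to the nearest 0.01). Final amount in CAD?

INR 520,000.00 × 0.074660 = CNY 38,823.20
CNY 38,823.20 ÷ 0.35410 = MXN 109,639.09
MXN 109,639.09 ÷ 13.253 = CAD 8,272.78

CAD 8,272.78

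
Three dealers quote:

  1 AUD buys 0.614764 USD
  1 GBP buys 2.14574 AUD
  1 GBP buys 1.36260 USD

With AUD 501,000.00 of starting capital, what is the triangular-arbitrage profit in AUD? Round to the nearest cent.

Profit: AUD 16,512.19

Profitable loop is AUD → GBP → USD → AUD:
AUD 501,000.00 ÷ 2.14574 = GBP 233,485.88
GBP 233,485.88 × 1.36260 = USD 318,147.87
USD 318,147.87 ÷ 0.614764 = AUD 517,512.19
Profit = AUD 517,512.19 − AUD 501,000.00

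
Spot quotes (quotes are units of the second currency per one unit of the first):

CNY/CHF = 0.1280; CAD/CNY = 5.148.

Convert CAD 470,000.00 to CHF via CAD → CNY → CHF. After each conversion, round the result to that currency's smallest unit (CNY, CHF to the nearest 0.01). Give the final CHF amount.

CHF 309,703.68

CAD 470,000.00 × 5.148 = CNY 2,419,560.00
CNY 2,419,560.00 × 0.1280 = CHF 309,703.68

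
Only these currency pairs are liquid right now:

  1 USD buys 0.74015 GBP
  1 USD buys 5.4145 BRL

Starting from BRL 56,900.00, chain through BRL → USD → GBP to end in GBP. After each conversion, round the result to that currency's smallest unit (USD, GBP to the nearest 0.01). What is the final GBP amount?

GBP 7,778.10

BRL 56,900.00 ÷ 5.4145 = USD 10,508.82
USD 10,508.82 × 0.74015 = GBP 7,778.10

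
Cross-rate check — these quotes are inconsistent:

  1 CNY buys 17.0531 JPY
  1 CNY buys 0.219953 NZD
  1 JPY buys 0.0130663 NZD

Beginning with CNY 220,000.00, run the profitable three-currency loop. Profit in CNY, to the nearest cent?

Profit: CNY 2,868.53

Profitable loop is CNY → JPY → NZD → CNY:
CNY 220,000.00 × 17.0531 = JPY 3,751,682
JPY 3,751,682 × 0.0130663 = NZD 49,020.60
NZD 49,020.60 ÷ 0.219953 = CNY 222,868.53
Profit = CNY 222,868.53 − CNY 220,000.00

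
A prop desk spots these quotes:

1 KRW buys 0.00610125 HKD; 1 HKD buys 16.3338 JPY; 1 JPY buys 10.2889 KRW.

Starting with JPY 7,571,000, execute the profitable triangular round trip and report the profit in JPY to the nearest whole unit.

Profit: JPY 191,976

Profitable loop is JPY → KRW → HKD → JPY:
JPY 7,571,000 × 10.2889 = KRW 77,897,262
KRW 77,897,262 × 0.00610125 = HKD 475,270.67
HKD 475,270.67 × 16.3338 = JPY 7,762,976
Profit = JPY 7,762,976 − JPY 7,571,000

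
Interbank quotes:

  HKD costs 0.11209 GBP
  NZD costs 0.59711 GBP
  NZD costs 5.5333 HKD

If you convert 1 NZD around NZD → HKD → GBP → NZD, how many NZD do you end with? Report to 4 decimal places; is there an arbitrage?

1.0387 (arbitrage exists)

Around NZD → HKD → GBP → NZD: 1 × 5.5333 × 0.11209 ÷ 0.59711 = 1.038716
Product > 1; profitable direction is NZD → HKD → GBP → NZD.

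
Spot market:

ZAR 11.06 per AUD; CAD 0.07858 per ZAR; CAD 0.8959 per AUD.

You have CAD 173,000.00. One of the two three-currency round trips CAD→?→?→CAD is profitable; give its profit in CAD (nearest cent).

Profit: CAD 5,335.78

Profitable loop is CAD → ZAR → AUD → CAD:
CAD 173,000.00 ÷ 0.07858 = ZAR 2,201,578.01
ZAR 2,201,578.01 ÷ 11.06 = AUD 199,057.69
AUD 199,057.69 × 0.8959 = CAD 178,335.78
Profit = CAD 178,335.78 − CAD 173,000.00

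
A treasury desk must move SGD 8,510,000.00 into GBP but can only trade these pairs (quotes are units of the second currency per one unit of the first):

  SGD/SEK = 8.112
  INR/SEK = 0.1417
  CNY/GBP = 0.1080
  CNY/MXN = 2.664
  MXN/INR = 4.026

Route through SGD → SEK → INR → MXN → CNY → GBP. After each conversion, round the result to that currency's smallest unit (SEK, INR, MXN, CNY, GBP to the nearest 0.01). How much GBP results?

SGD 8,510,000.00 × 8.112 = SEK 69,033,120.00
SEK 69,033,120.00 ÷ 0.1417 = INR 487,177,981.65
INR 487,177,981.65 ÷ 4.026 = MXN 121,007,943.78
MXN 121,007,943.78 ÷ 2.664 = CNY 45,423,402.32
CNY 45,423,402.32 × 0.1080 = GBP 4,905,727.45

GBP 4,905,727.45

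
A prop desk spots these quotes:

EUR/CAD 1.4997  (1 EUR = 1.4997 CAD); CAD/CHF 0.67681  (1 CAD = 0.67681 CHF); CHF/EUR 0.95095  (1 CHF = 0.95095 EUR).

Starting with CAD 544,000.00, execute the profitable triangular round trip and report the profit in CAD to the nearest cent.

Profitable loop is CAD → EUR → CHF → CAD:
CAD 544,000.00 ÷ 1.4997 = EUR 362,739.21
EUR 362,739.21 ÷ 0.95095 = CHF 381,449.30
CHF 381,449.30 ÷ 0.67681 = CAD 563,598.80
Profit = CAD 563,598.80 − CAD 544,000.00

Profit: CAD 19,598.80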